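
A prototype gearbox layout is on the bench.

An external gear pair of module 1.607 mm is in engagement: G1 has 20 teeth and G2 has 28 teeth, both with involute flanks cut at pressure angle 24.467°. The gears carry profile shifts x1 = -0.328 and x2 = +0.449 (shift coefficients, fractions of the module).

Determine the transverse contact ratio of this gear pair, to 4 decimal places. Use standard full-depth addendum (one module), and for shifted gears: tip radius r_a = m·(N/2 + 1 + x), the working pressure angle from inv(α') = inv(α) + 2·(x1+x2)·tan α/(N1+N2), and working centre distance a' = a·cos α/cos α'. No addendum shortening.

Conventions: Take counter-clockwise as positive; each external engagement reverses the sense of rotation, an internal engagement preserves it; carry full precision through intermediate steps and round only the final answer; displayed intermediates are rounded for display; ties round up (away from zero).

recognized (one external pair, fixed centres): single-mesh tooth geometry, m = 1.607, N1 = 20, N2 = 28
base radii: r_b1 = 14.626913, r_b2 = 20.477679
tip radii: r_a1 = 17.149904, r_a2 = 24.826543
inv(α') = inv(24.467°) + 2·(-0.328+0.449)·tan α/(20+28) = 0.03029527  ⇒  α' = 25.08398°
a' = a·cos α / cos α' = 38.5680·cos 24.467°/cos 25.08398° = 38.760164
action lengths: √(r_a1²−r_b1²) = 8.953916, √(r_a2²−r_b2²) = 14.036449
base pitch p_b = π·m·cos α = 4.595180
CR = (8.953916 + 14.036449 − 38.760164·sin 25.08398°)/4.595180 = 1.427178
contact ratio ≈ 1.4272

1.4272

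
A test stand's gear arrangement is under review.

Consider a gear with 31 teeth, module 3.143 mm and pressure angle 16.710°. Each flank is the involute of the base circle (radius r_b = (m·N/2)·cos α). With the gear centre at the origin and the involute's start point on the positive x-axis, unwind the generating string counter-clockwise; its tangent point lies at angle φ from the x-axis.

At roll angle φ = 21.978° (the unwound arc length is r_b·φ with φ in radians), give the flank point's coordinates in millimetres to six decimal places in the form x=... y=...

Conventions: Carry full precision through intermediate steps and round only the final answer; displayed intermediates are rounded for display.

x=49.966799 y=0.864988

recognized (one wheel, involute flank): single-mesh tooth geometry, m = 3.143, N = 31
pitch radius r_p = m·N/2 = 3.143·31/2 = 48.716500
base radius r_b = r_p·cos α = 48.716500·cos 16.710° = 46.659316
roll angle φ = 21.978° = 0.38358846 rad
x = r_b·(cos φ + φ·sin φ) = 49.966799
y = r_b·(sin φ − φ·cos φ) = 0.864988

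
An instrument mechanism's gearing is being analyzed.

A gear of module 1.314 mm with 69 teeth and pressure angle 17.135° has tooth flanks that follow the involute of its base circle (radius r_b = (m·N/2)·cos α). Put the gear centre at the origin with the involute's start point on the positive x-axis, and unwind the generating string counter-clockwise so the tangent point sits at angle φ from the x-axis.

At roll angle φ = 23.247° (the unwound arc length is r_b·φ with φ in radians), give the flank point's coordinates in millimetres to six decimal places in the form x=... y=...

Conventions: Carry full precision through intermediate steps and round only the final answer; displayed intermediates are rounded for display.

x=46.741184 y=0.948728

single-mesh involute tooth geometry (69T wheel at module 1.314)
pitch radius r_p = m·N/2 = 1.314·69/2 = 45.333000
base radius r_b = r_p·cos α = 45.333000·cos 17.135° = 43.320814
roll angle φ = 23.247° = 0.40573669 rad
x = r_b·(cos φ + φ·sin φ) = 46.741184
y = r_b·(sin φ − φ·cos φ) = 0.948728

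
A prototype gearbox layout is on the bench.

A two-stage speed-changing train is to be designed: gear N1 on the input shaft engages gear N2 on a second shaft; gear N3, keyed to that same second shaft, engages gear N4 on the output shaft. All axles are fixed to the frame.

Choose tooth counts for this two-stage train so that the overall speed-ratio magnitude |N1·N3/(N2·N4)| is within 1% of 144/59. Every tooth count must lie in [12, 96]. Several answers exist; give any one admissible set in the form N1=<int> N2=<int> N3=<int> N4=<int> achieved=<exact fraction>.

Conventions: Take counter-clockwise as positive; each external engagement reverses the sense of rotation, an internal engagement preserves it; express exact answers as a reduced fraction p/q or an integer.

N1=18 N2=12 N3=96 N4=59 achieved=144/59

design class (target 144/59): fixed-axis compound train
target = 144/59 in lowest terms: an exact hit needs N1·N3 = k·144 and N2·N4 = k·59 for one integer k, every count in [12, 96]; additionally prefer no 1:1 stage (N1 ≠ N2, N3 ≠ N4)
k = 1…11: no 1:1-free in-range split of k·144 and k·59 into factor pairs; take k = 12
k = 12: N1·N3 = 1728 = 18·96, N2·N4 = 708 = 12·59
achieved = 18·96/(12·59) = 144/59; |achieved − target| = 0 ≤ 36/1475 ✓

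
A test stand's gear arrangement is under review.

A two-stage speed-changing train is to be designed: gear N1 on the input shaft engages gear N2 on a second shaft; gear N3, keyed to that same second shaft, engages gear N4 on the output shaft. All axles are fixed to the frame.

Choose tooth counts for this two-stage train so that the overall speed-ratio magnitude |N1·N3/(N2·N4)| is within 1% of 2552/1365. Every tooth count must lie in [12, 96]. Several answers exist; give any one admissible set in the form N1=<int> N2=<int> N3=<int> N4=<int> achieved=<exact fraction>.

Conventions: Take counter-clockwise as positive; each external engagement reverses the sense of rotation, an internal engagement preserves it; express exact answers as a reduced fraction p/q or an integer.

N1=29 N2=15 N3=88 N4=91 achieved=2552/1365

topology: fixed-axis compound train — 2 stages, target 2552/1365
target = 2552/1365 in lowest terms: an exact hit needs N1·N3 = k·2552 and N2·N4 = k·1365 for one integer k, every count in [12, 96]; additionally prefer no 1:1 stage (N1 ≠ N2, N3 ≠ N4)
k = 1: N1·N3 = 2552 = 29·88, N2·N4 = 1365 = 15·91
achieved = 29·88/(15·91) = 2552/1365; |achieved − target| = 0 ≤ 638/34125 ✓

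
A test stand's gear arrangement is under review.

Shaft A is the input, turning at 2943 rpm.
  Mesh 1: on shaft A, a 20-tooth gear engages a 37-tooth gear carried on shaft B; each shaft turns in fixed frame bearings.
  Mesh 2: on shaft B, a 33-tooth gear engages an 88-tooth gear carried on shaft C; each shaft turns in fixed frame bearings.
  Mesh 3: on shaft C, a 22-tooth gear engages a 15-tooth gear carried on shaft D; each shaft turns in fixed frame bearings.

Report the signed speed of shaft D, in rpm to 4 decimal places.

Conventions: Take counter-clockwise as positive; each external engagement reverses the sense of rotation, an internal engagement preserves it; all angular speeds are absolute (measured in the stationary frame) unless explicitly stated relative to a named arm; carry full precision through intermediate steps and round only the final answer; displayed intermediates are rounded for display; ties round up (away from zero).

-874.9459 rpm

recognized (4 fixed axles, 3 meshes): fixed-axis compound train
mesh 1 [20T→37T]: ω = 2943.0000×20/37 = 1590.8108 rpm, sense flips to −
mesh 2 [33T→88T]: ω = 1590.8108×33/88 = 596.5541 rpm, sense flips to +
mesh 3 [22T→15T]: ω = 596.5541×22/15 = 874.9459 rpm, sense flips to −
signed output speed = -874.9459 rpm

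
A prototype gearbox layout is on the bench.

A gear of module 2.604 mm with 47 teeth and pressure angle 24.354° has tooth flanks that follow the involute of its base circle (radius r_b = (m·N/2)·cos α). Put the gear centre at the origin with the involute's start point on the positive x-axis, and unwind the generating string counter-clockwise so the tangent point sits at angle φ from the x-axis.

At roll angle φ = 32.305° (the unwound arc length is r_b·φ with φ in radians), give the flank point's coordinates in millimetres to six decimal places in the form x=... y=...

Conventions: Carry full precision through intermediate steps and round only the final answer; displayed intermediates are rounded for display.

x=63.918058 y=3.226152

recognized (one wheel, involute flank): single-mesh tooth geometry, m = 2.604, N = 47
pitch radius r_p = m·N/2 = 2.604·47/2 = 61.194000
base radius r_b = r_p·cos α = 61.194000·cos 24.354° = 55.748654
roll angle φ = 32.305° = 0.56382861 rad
x = r_b·(cos φ + φ·sin φ) = 63.918058
y = r_b·(sin φ − φ·cos φ) = 3.226152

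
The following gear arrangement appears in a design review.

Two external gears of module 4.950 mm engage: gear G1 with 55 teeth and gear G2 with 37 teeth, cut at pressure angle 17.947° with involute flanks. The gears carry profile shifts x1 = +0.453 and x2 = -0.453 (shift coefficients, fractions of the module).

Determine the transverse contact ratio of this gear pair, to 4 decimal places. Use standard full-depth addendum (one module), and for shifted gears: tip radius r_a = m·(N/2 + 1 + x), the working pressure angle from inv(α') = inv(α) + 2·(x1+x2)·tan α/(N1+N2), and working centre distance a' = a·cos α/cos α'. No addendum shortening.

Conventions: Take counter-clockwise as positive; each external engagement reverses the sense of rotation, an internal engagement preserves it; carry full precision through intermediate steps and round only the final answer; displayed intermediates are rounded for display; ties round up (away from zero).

class = single-mesh tooth geometry [involute pair 55T × 37T, m = 4.950]
base radii: r_b1 = 129.501424, r_b2 = 87.119140
tip radii: r_a1 = 143.317350, r_a2 = 94.282650
inv(α') = inv(17.947°) + 2·(+0.453-0.453)·tan α/(55+37) = 0.01066308  ⇒  α' = 17.94700°
a' = a·cos α / cos α' = 227.7000·cos 17.947°/cos 17.94700° = 227.700000
action lengths: √(r_a1²−r_b1²) = 61.394169, √(r_a2²−r_b2²) = 36.048212
base pitch p_b = π·m·cos α = 14.794208
CR = (61.394169 + 36.048212 − 227.700000·sin 17.94700°)/14.794208 = 1.843935
contact ratio ≈ 1.8439

1.8439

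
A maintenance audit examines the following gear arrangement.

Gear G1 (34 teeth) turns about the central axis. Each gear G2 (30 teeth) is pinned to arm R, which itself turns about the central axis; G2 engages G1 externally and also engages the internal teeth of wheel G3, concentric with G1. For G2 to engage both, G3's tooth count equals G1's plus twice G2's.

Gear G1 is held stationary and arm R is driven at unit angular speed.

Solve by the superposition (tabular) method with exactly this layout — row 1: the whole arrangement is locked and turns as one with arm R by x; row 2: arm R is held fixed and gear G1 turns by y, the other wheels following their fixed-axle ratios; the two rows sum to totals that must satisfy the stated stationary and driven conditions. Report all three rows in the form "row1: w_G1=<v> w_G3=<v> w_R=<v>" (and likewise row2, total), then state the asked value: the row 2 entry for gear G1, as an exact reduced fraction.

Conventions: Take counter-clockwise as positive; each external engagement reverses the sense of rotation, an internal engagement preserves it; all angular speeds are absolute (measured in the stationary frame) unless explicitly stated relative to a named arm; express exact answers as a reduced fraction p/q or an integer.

row1: w_G1=1 w_G3=1 w_R=1
row2: w_G1=-1 w_G3=17/47 w_R=0
total: w_G1=0 w_G3=64/47 w_R=1
asked value: -1

class = planetary set [G3 = 34+2·30 = 94; Willis about the carrier]
row 1 — lock + rotate with arm: ω_sun = ω_ring = ω_arm = x
row 2: sun turns y, ring = −(34/94)·y, arm 0
boundary: total ω_sun = x + y = 0 and total ω_arm = x = 1  ⇒  y = -1, x = 1
row 2 ring = −(34/94)·(-1) = 17/47
totals (row 1 + row 2): sun 1 + (-1) = 0, ring 1 + 17/47 = 64/47, arm 1 + 0 = 1
asked cell (row2, sun) = -1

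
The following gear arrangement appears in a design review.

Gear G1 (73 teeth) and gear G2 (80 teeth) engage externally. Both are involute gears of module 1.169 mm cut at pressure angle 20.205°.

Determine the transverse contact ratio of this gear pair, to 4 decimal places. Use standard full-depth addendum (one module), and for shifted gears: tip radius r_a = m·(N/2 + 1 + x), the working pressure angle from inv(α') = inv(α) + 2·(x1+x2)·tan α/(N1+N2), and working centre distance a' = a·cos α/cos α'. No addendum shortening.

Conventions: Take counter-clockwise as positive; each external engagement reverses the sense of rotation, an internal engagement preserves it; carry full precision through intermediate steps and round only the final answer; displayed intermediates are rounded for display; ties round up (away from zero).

recognized (one external pair, fixed centres): single-mesh tooth geometry, m = 1.169, N1 = 73, N2 = 80
base radii: r_b1 = 40.042804, r_b2 = 43.882525
tip radii: r_a1 = 43.837500, r_a2 = 47.929000
no profile shift: α' = α, a' = a
action lengths: √(r_a1²−r_b1²) = 17.840972, √(r_a2²−r_b2²) = 19.274675
base pitch p_b = π·m·cos α = 3.446525
CR = (17.840972 + 19.274675 − 89.428500·sin 20.20500°)/3.446525 = 1.807276
contact ratio ≈ 1.8073

1.8073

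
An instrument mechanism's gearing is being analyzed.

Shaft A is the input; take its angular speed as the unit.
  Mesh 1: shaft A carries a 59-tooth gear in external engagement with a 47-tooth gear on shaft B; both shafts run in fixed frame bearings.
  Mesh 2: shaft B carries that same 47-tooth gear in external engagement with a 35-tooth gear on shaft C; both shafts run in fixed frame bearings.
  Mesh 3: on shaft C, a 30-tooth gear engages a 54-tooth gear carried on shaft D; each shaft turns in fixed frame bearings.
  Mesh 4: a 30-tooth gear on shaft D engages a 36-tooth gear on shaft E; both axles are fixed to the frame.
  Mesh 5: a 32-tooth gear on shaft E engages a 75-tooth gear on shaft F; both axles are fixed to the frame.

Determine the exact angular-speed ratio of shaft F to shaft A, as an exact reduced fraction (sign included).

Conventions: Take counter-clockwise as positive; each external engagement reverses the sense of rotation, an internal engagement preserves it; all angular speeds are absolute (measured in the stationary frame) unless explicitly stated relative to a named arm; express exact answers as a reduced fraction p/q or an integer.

class = fixed-axis compound train [5 meshes; 5 ratios multiply, 5 sense flips]
mesh 1 [59T→47T]: running ratio 59/47, sense −
mesh 2 [47T→35T]: running ratio 59/35, sense +
mesh 3 [30T→54T]: running ratio 59/63, sense −
mesh 4 [30T→36T]: running ratio 295/378, sense +
mesh 5 [32T→75T]: running ratio 944/2835, sense −
ω_out/ω_in = -944/2835

-944/2835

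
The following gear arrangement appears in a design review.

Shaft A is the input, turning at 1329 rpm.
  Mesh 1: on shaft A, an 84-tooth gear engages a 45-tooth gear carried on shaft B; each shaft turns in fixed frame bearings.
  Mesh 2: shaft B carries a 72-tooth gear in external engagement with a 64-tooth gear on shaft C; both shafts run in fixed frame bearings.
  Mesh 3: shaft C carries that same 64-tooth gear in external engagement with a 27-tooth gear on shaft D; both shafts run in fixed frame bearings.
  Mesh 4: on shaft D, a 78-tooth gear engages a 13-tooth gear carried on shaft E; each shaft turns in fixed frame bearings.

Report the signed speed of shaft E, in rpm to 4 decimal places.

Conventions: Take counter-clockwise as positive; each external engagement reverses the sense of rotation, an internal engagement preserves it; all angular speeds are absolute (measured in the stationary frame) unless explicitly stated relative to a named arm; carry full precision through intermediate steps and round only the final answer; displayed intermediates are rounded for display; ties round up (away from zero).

recognized (5 fixed axles, 4 meshes): fixed-axis compound train
mesh 1 [84T→45T]: ω = 1329.0000×84/45 = 2480.8000 rpm, sense flips to −
mesh 2 [72T→64T]: ω = 2480.8000×72/64 = 2790.9000 rpm, sense flips to +
mesh 3 [64T→27T]: ω = 2790.9000×64/27 = 6615.4667 rpm, sense flips to −
mesh 4 [78T→13T]: ω = 6615.4667×78/13 = 39692.8000 rpm, sense flips to +
signed output speed = +39692.8000 rpm

+39692.8000 rpm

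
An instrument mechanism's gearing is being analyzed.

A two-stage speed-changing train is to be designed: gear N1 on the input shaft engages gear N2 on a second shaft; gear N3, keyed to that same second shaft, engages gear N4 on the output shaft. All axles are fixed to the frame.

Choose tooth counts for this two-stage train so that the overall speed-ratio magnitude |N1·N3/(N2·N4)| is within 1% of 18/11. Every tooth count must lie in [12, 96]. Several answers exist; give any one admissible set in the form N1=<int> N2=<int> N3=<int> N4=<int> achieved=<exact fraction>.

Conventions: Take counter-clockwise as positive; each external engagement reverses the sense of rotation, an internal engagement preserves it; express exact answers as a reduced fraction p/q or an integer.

2-stage fixed-axis compound train for ratio 18/11
target = 18/11 in lowest terms: an exact hit needs N1·N3 = k·18 and N2·N4 = k·11 for one integer k, every count in [12, 96]; additionally prefer no 1:1 stage (N1 ≠ N2, N3 ≠ N4)
k = 1…23: no 1:1-free in-range split of k·18 and k·11 into factor pairs; take k = 24
k = 24: N1·N3 = 432 = 12·36, N2·N4 = 264 = 22·12
achieved = 12·36/(22·12) = 18/11; |achieved − target| = 0 ≤ 9/550 ✓

N1=12 N2=22 N3=36 N4=12 achieved=18/11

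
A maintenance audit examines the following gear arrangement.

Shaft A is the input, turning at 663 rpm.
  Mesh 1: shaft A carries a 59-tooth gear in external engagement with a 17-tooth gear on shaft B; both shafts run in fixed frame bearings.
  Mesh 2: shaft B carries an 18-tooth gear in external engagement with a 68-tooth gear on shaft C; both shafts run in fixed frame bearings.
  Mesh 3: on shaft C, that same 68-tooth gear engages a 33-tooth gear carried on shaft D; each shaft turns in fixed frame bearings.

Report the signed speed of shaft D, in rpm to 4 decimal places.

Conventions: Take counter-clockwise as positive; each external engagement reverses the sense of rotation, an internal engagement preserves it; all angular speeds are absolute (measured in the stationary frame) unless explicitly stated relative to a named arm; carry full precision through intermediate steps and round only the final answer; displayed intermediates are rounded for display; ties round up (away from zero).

recognized (4 fixed axles, 3 meshes): fixed-axis compound train
mesh 1 [59T→17T]: ω = 663.0000×59/17 = 2301.0000 rpm, sense flips to −
mesh 2 [18T→68T]: ω = 2301.0000×18/68 = 609.0882 rpm, sense flips to +
mesh 3 [68T→33T]: ω = 609.0882×68/33 = 1255.0909 rpm, sense flips to −
signed output speed = -1255.0909 rpm

-1255.0909 rpm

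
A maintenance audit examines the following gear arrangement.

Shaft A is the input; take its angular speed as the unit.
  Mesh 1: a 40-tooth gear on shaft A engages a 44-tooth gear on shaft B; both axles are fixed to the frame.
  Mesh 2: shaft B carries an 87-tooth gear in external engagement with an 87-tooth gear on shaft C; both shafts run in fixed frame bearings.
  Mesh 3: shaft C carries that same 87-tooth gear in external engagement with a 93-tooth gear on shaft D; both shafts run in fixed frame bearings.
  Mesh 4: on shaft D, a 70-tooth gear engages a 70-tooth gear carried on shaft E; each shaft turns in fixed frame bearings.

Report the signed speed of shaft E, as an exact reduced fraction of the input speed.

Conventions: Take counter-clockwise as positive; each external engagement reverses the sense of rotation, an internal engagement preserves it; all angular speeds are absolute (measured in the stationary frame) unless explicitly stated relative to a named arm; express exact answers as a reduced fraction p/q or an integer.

4-mesh fixed-axis compound train (all bearings frame-fixed)
mesh 1 [40T→44T]: |ω|/ω_in = 1×40/44 = 10/11, sense flips to −
mesh 2 [87T→87T]: |ω|/ω_in = (10/11)×87/87 = 10/11, sense flips to +
mesh 3 [87T→93T]: |ω|/ω_in = (10/11)×87/93 = 290/341, sense flips to −
mesh 4 [70T→70T]: |ω|/ω_in = (290/341)×70/70 = 290/341, sense flips to +
signed output speed (× input speed) = 290/341

290/341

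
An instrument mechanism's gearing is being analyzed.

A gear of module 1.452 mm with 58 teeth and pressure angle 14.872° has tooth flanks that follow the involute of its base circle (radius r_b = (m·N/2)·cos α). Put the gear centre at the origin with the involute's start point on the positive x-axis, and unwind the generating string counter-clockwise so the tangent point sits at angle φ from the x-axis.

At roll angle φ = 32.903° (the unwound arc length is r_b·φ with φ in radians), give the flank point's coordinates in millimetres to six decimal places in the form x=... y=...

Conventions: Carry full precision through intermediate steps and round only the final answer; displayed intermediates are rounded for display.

single-mesh involute tooth geometry (58T wheel at module 1.452)
pitch radius r_p = m·N/2 = 1.452·58/2 = 42.108000
base radius r_b = r_p·cos α = 42.108000·cos 14.872° = 40.697450
roll angle φ = 32.903° = 0.57426568 rad
x = r_b·(cos φ + φ·sin φ) = 46.864869
y = r_b·(sin φ − φ·cos φ) = 2.485388

x=46.864869 y=2.485388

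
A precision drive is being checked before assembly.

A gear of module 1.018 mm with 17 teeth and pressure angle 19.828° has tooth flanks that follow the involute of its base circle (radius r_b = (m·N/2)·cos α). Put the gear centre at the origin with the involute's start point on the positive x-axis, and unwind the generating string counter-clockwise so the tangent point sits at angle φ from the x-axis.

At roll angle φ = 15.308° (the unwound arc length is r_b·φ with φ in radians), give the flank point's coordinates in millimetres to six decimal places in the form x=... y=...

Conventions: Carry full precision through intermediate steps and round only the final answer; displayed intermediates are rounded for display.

x=8.425371 y=0.051379

recognized (one wheel, involute flank): single-mesh tooth geometry, m = 1.018, N = 17
pitch radius r_p = m·N/2 = 1.018·17/2 = 8.653000
base radius r_b = r_p·cos α = 8.653000·cos 19.828° = 8.140008
roll angle φ = 15.308° = 0.26717500 rad
x = r_b·(cos φ + φ·sin φ) = 8.425371
y = r_b·(sin φ − φ·cos φ) = 0.051379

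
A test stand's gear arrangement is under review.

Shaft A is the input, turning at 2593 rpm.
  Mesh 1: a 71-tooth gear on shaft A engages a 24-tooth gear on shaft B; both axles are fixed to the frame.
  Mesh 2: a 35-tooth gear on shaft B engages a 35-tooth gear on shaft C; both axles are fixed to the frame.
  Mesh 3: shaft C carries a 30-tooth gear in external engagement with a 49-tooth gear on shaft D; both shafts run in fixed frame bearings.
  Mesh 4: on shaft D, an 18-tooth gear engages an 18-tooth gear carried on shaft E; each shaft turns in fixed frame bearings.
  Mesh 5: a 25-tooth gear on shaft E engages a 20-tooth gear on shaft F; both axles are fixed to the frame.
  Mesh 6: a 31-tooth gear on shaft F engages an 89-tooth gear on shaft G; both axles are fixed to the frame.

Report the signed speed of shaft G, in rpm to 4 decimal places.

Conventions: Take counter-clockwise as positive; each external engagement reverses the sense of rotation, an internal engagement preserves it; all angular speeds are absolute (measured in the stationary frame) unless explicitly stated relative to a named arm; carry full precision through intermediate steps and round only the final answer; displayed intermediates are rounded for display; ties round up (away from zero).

+2044.8267 rpm

class = fixed-axis compound train [6 meshes; 6 ratios multiply, 6 sense flips]
mesh 1 [71T→24T]: ω = 2593.0000×71/24 = 7670.9583 rpm, sense flips to −
mesh 2 [35T→35T]: ω = 7670.9583×35/35 = 7670.9583 rpm, sense flips to +
mesh 3 [30T→49T]: ω = 7670.9583×30/49 = 4696.5051 rpm, sense flips to −
mesh 4 [18T→18T]: ω = 4696.5051×18/18 = 4696.5051 rpm, sense flips to +
mesh 5 [25T→20T]: ω = 4696.5051×25/20 = 5870.6314 rpm, sense flips to −
mesh 6 [31T→89T]: ω = 5870.6314×31/89 = 2044.8267 rpm, sense flips to +
signed output speed = +2044.8267 rpm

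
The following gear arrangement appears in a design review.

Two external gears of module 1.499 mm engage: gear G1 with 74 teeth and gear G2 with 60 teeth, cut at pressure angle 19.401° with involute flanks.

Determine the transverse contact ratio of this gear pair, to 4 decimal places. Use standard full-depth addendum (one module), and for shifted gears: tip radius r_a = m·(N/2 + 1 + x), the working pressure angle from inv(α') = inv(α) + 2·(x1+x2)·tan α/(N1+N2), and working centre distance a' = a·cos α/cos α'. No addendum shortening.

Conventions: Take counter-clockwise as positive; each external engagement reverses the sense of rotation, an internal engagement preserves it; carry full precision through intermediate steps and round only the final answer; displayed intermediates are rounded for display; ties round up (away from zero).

1.8361

topology: single-mesh involute geometry — m = 1.499, 74T/60T pair
base radii: r_b1 = 52.313637, r_b2 = 42.416462
tip radii: r_a1 = 56.962000, r_a2 = 46.469000
no profile shift: α' = α, a' = a
action lengths: √(r_a1²−r_b1²) = 22.537809, √(r_a2²−r_b2²) = 18.979244
base pitch p_b = π·m·cos α = 4.441842
CR = (22.537809 + 18.979244 − 100.433000·sin 19.40100°)/4.441842 = 1.836054
contact ratio ≈ 1.8361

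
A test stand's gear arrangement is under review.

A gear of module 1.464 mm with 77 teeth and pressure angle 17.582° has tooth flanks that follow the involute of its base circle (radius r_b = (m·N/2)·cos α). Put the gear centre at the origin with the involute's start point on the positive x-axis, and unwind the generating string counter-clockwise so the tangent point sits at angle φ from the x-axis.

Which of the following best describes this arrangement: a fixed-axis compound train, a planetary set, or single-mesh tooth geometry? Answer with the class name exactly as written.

single-mesh tooth geometry

recognized (one wheel, involute flank): single-mesh tooth geometry, m = 1.464, N = 77
classification: single-mesh tooth geometry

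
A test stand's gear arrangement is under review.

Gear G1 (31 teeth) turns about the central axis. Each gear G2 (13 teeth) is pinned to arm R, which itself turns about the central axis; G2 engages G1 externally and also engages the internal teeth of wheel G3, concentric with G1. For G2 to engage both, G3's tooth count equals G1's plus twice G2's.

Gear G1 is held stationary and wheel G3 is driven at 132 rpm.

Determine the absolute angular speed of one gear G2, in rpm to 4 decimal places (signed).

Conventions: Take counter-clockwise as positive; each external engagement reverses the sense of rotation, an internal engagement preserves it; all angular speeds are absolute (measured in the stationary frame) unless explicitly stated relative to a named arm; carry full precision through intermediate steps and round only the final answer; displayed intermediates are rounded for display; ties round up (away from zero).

+289.3846 rpm

class = planetary set [G3 = 31+2·13 = 57; Willis about the carrier]
normalise by the input: solve with ω_ring = 1, then scale by 132 rpm
ring teeth: 31 + 2·13 = 57
31(ω_sun−ω_arm) = −57(ω_ring−ω_arm),  ω_sun = 0, ω_ring = 1
31(0−ω_arm) = −57(1−ω_arm)  ⇒  88·ω_arm = 57  ⇒  ω_arm = 57/88
sun–planet mesh: 31·(0−57/88) = −13·(ω_p−ω_arm)  ⇒  ω_p−ω_arm = 1767/1144
ω_p = 57/88 + 1767/1144 = 57/26
scale: ω_p = 57/26 × 132 rpm = +289.3846 rpm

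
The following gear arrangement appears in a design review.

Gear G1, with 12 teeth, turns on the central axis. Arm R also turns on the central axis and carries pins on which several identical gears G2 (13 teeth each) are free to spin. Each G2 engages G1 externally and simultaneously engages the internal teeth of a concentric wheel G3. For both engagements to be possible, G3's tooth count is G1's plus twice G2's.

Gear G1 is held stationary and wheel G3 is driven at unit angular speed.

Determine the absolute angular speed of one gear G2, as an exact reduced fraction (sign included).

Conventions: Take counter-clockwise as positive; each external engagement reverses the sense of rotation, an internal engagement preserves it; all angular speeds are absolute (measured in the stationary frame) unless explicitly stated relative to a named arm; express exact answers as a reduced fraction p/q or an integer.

19/13

recognized (axles ride arm R): planetary set, 12/13/38 teeth
ring teeth: 12 + 2·13 = 38
12(ω_sun−ω_arm) = −38(ω_ring−ω_arm),  ω_sun = 0, ω_ring = 1
12(0−ω_arm) = −38(1−ω_arm)  ⇒  50·ω_arm = 38  ⇒  ω_arm = 19/25
sun–planet mesh: 12·(0−19/25) = −13·(ω_p−ω_arm)  ⇒  ω_p−ω_arm = 228/325
ω_p = 19/25 + 228/325 = 19/13
exact speed ratio = 19/13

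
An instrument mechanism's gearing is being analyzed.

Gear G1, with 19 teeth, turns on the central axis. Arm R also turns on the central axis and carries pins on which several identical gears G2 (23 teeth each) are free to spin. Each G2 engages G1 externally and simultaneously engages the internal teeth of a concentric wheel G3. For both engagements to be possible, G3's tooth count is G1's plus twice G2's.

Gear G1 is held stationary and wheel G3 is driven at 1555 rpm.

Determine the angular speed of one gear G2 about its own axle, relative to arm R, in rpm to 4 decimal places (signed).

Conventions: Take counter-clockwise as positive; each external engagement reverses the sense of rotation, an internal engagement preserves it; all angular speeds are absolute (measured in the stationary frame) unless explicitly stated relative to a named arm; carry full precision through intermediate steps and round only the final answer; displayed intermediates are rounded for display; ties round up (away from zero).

recognized (axles ride arm R): planetary set, 19/23/65 teeth
normalise by the input: solve with ω_ring = 1, then scale by 1555 rpm
ring teeth: 19 + 2·23 = 65
19(ω_sun−ω_arm) = −65(ω_ring−ω_arm),  ω_sun = 0, ω_ring = 1
19(0−ω_arm) = −65(1−ω_arm)  ⇒  84·ω_arm = 65  ⇒  ω_arm = 65/84
sun–planet mesh: 19·(0−65/84) = −23·(ω_p−ω_arm)  ⇒  ω_p−ω_arm = 1235/1932
scale: ω_p−ω_arm = 1235/1932 × 1555 rpm = +994.0088 rpm

+994.0088 rpm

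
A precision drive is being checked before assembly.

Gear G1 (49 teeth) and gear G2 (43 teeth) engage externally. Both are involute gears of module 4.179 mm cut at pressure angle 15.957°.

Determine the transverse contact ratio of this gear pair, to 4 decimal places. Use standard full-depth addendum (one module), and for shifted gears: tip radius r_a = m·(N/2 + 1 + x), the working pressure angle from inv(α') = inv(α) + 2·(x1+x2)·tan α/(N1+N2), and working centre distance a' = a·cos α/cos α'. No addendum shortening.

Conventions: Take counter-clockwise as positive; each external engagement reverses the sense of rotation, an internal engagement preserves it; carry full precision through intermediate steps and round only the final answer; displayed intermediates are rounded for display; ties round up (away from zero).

1.9877

single-mesh involute tooth geometry (49T engaging 43T at module 4.179)
base radii: r_b1 = 98.440411, r_b2 = 86.386484
tip radii: r_a1 = 106.564500, r_a2 = 94.027500
no profile shift: α' = α, a' = a
action lengths: √(r_a1²−r_b1²) = 40.810269, √(r_a2²−r_b2²) = 37.128779
base pitch p_b = π·m·cos α = 12.622844
CR = (40.810269 + 37.128779 − 192.234000·sin 15.95700°)/12.622844 = 1.987735
contact ratio ≈ 1.9877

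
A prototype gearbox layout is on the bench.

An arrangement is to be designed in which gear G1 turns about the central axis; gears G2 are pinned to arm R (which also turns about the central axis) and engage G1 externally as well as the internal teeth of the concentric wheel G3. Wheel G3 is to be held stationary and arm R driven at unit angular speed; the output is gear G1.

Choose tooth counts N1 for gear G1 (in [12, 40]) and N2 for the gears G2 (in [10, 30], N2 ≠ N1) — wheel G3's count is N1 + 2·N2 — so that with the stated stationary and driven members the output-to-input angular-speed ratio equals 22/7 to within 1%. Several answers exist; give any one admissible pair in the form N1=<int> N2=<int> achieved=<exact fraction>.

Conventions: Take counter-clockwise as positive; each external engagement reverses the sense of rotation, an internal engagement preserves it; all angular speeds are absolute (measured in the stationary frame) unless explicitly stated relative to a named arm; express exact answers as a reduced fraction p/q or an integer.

class = planetary set [ratio 22/7 wanted; Willis about the carrier]
Willis with ω_ring = 0: ω_sun/ω_arm = (N1+N3)/N1; set equal to 22/7  ⇒  N3/N1 = 22/7 − 1 = 15/7
N3 = N1 + 2·N2  ⇒  N2/N1 = (N3/N1 − 1)/2 = (15/7 − 1)/2 = 4/7
smallest multiple with N1 ≥ 12 and N2 ≥ 10: k = 3  ⇒  N1 = 3·7 = 21, N2 = 3·4 = 12 (N1 ≤ 40, N2 ≤ 30, N2 ≠ N1 ✓), N3 = 21 + 2·12 = 45
check: (N1+N3)/N1 with N1 = 21, N3 = 45 gives 22/7; |achieved − target| = 0 ≤ 11/350 ✓

N1=21 N2=12 achieved=22/7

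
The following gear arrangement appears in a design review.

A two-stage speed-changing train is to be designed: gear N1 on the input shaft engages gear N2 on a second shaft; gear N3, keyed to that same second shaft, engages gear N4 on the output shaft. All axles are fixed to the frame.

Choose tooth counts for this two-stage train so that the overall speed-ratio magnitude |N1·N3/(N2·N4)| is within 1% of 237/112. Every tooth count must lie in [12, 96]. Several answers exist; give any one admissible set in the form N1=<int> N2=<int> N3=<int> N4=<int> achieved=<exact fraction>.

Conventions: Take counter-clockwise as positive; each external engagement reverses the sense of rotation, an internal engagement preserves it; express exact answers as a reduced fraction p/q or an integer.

N1=12 N2=14 N3=79 N4=32 achieved=237/112

class = fixed-axis compound train [2-stage, 237/112 wanted]
target = 237/112 in lowest terms: an exact hit needs N1·N3 = k·237 and N2·N4 = k·112 for one integer k, every count in [12, 96]; additionally prefer no 1:1 stage (N1 ≠ N2, N3 ≠ N4)
k = 1…3: no 1:1-free in-range split of k·237 and k·112 into factor pairs; take k = 4
k = 4: N1·N3 = 948 = 12·79, N2·N4 = 448 = 14·32
achieved = 12·79/(14·32) = 237/112; |achieved − target| = 0 ≤ 237/11200 ✓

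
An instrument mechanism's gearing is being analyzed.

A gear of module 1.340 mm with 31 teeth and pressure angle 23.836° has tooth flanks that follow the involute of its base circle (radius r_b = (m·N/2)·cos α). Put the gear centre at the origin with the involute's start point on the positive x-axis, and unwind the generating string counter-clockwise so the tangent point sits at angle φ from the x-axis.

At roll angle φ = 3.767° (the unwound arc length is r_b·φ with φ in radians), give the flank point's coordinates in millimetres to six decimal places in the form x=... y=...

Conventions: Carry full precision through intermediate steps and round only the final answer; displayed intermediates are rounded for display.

topology: single-mesh involute geometry — m = 1.340, N = 31
pitch radius r_p = m·N/2 = 1.340·31/2 = 20.770000
base radius r_b = r_p·cos α = 20.770000·cos 23.836° = 18.998442
roll angle φ = 3.767° = 0.06574655 rad
x = r_b·(cos φ + φ·sin φ) = 19.039459
y = r_b·(sin φ − φ·cos φ) = 0.001799

x=19.039459 y=0.001799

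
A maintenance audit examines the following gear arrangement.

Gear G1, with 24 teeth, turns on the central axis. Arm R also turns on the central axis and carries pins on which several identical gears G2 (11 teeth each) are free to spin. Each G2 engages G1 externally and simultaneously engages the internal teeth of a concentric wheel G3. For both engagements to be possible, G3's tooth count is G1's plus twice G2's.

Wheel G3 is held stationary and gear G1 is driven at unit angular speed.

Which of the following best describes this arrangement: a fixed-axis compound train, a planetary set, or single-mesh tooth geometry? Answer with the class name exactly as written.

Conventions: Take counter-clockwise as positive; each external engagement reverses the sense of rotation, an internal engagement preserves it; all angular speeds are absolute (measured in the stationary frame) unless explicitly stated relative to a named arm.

planetary set

class = planetary set [G3 = 24+2·11 = 46; Willis about the carrier]
classification: planetary set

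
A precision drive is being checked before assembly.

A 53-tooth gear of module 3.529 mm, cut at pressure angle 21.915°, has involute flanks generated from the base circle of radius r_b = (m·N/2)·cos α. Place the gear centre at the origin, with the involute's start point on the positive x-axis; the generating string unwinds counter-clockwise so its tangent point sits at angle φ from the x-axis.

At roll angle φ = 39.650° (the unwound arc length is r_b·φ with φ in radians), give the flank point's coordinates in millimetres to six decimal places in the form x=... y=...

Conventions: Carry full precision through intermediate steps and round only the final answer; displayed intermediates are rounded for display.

x=105.113556 y=9.133160

topology: single-mesh involute geometry — m = 3.529, N = 53
pitch radius r_p = m·N/2 = 3.529·53/2 = 93.518500
base radius r_b = r_p·cos α = 93.518500·cos 21.915° = 86.760720
roll angle φ = 39.650° = 0.69202305 rad
x = r_b·(cos φ + φ·sin φ) = 105.113556
y = r_b·(sin φ − φ·cos φ) = 9.133160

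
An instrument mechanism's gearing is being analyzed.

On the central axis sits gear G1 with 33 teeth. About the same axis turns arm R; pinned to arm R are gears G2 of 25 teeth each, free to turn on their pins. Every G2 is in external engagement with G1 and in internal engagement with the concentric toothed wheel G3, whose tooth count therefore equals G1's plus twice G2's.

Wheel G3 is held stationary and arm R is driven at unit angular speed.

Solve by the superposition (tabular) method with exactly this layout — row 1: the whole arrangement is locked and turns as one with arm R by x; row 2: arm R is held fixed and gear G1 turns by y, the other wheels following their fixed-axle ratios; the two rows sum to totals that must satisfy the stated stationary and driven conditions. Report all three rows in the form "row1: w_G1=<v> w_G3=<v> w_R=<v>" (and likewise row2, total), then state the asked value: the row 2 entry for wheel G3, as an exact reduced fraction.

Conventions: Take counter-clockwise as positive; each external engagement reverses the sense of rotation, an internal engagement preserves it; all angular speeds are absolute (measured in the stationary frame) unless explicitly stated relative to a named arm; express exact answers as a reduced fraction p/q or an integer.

row1: w_G1=1 w_G3=1 w_R=1
row2: w_G1=83/33 w_G3=-1 w_R=0
total: w_G1=116/33 w_G3=0 w_R=1
asked value: -1

class = planetary set [G3 = 33+2·25 = 83; Willis about the carrier]
row 1: whole set turns with the arm by x
row 2 — arm fixed, fixed-axis ratios: sun y, ring −(33/83)·y, arm 0
boundary: total ω_ring = x − (33/83)·y = 0 and total ω_arm = x = 1  ⇒  y = 83/33, x = 1
row 2 ring = −(33/83)·83/33 = -1
totals (row 1 + row 2): sun 1 + 83/33 = 116/33, ring 1 + (-1) = 0, arm 1 + 0 = 1
asked cell (row2, ring) = -1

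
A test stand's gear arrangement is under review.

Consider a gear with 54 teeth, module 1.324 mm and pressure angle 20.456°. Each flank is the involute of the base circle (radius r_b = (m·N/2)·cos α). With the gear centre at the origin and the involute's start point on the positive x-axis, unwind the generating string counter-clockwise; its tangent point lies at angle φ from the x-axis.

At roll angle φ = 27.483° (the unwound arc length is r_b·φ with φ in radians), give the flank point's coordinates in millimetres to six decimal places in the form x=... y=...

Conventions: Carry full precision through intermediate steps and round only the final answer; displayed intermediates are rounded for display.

topology: single-mesh involute geometry — m = 1.324, N = 54
pitch radius r_p = m·N/2 = 1.324·54/2 = 35.748000
base radius r_b = r_p·cos α = 35.748000·cos 20.456° = 33.493762
roll angle φ = 27.483° = 0.47966884 rad
x = r_b·(cos φ + φ·sin φ) = 37.128102
y = r_b·(sin φ − φ·cos φ) = 1.204042

x=37.128102 y=1.204042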